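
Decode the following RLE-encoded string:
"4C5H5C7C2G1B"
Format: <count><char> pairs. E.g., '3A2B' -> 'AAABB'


Expanding each <count><char> pair:
  4C -> 'CCCC'
  5H -> 'HHHHH'
  5C -> 'CCCCC'
  7C -> 'CCCCCCC'
  2G -> 'GG'
  1B -> 'B'

Decoded = CCCCHHHHHCCCCCCCCCCCCGGB


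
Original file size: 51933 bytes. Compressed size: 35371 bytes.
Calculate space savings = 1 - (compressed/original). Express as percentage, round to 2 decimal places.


ratio = compressed/original = 35371/51933 = 0.681089
savings = 1 - ratio = 1 - 0.681089 = 0.318911
as a percentage: 0.318911 * 100 = 31.89%

Space savings = 1 - 35371/51933 = 31.89%


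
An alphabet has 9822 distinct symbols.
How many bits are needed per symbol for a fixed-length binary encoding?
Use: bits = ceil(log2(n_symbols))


log2(9822) = 13.2618
Bracket: 2^13 = 8192 < 9822 <= 2^14 = 16384
So ceil(log2(9822)) = 14

bits = ceil(log2(9822)) = ceil(13.2618) = 14 bits


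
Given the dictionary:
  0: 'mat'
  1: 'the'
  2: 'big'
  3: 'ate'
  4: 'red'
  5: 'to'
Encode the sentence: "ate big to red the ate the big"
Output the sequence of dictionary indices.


Look up each word in the dictionary:
  'ate' -> 3
  'big' -> 2
  'to' -> 5
  'red' -> 4
  'the' -> 1
  'ate' -> 3
  'the' -> 1
  'big' -> 2

Encoded: [3, 2, 5, 4, 1, 3, 1, 2]


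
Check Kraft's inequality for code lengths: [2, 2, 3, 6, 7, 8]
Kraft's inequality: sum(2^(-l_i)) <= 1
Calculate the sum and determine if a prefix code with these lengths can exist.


Sum = 2^(-2) + 2^(-2) + 2^(-3) + 2^(-6) + 2^(-7) + 2^(-8)
    = 0.25 + 0.25 + 0.125 + 0.015625 + 0.0078125 + 0.00390625
    = 167/256 = 0.65234375
Since 0.65234375 <= 1, Kraft's inequality IS satisfied.
A prefix code with these lengths CAN exist.

Kraft sum = 0.65234375. Satisfied.


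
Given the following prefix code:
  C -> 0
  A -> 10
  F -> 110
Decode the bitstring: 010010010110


Decoding step by step:
Bits 0 -> C
Bits 10 -> A
Bits 0 -> C
Bits 10 -> A
Bits 0 -> C
Bits 10 -> A
Bits 110 -> F


Decoded message: CACACAF


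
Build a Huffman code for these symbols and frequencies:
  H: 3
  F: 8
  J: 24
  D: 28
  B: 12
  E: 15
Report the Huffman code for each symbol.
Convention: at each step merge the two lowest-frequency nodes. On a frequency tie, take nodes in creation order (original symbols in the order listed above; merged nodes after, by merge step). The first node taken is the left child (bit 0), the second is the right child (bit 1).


Huffman tree construction:
Step 1: Merge H(3) + F(8) = 11
Step 2: Merge (H+F)(11) + B(12) = 23
Step 3: Merge E(15) + ((H+F)+B)(23) = 38
Step 4: Merge J(24) + D(28) = 52
Step 5: Merge (E+((H+F)+B))(38) + (J+D)(52) = 90
Read each symbol's code off the tree from the root (left child = 0, right child = 1).

Codes:
  H: 0100 (length 4)
  F: 0101 (length 4)
  J: 10 (length 2)
  D: 11 (length 2)
  B: 011 (length 3)
  E: 00 (length 2)
Average code length: 214/90 = 2.3778 bits/symbol


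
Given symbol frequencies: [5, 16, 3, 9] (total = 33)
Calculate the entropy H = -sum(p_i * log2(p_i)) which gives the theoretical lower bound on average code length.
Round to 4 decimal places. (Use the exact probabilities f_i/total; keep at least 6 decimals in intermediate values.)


Per-symbol terms -p_i * log2(p_i) with p_i = f_i/33:
  p = 5/33 = 0.151515: log2(p) = -2.722466, -p*log2(p) = 0.412495
  p = 16/33 = 0.484848: log2(p) = -1.044394, -p*log2(p) = 0.506373
  p = 3/33 = 0.090909: log2(p) = -3.459432, -p*log2(p) = 0.314494
  p = 9/33 = 0.272727: log2(p) = -1.874469, -p*log2(p) = 0.511219
H = 0.412495 + 0.506373 + 0.314494 + 0.511219 = 1.744581

H = 1.7446 bits/symbol


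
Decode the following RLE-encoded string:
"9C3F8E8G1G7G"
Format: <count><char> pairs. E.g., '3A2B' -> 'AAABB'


Expanding each <count><char> pair:
  9C -> 'CCCCCCCCC'
  3F -> 'FFF'
  8E -> 'EEEEEEEE'
  8G -> 'GGGGGGGG'
  1G -> 'G'
  7G -> 'GGGGGGG'

Decoded = CCCCCCCCCFFFEEEEEEEEGGGGGGGGGGGGGGGG


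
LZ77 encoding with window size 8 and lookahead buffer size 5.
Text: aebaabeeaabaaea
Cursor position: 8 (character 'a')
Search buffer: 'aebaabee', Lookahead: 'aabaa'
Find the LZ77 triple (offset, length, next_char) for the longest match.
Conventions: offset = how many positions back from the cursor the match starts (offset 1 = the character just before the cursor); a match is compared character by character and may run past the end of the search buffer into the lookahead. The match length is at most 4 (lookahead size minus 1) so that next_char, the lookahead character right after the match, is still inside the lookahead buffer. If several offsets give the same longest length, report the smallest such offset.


Try each offset into the search buffer:
  offset=1 (pos 7, char 'e'): match length 0
  offset=2 (pos 6, char 'e'): match length 0
  offset=3 (pos 5, char 'b'): match length 0
  offset=4 (pos 4, char 'a'): match length 1
  offset=5 (pos 3, char 'a'): match length 3
  offset=6 (pos 2, char 'b'): match length 0
  offset=7 (pos 1, char 'e'): match length 0
  offset=8 (pos 0, char 'a'): match length 1
Longest match has length 3 at offset 5.
next_char = character at position 8 + 3 = 11 -> 'a'

Best match: offset=5, length=3 (matching 'aab' starting at position 3)
LZ77 triple: (5, 3, 'a')


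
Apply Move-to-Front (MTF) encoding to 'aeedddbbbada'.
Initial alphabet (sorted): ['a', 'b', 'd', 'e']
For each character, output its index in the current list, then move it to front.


MTF encoding:
'a': index 0 in ['a', 'b', 'd', 'e'] -> ['a', 'b', 'd', 'e']
'e': index 3 in ['a', 'b', 'd', 'e'] -> ['e', 'a', 'b', 'd']
'e': index 0 in ['e', 'a', 'b', 'd'] -> ['e', 'a', 'b', 'd']
'd': index 3 in ['e', 'a', 'b', 'd'] -> ['d', 'e', 'a', 'b']
'd': index 0 in ['d', 'e', 'a', 'b'] -> ['d', 'e', 'a', 'b']
'd': index 0 in ['d', 'e', 'a', 'b'] -> ['d', 'e', 'a', 'b']
'b': index 3 in ['d', 'e', 'a', 'b'] -> ['b', 'd', 'e', 'a']
'b': index 0 in ['b', 'd', 'e', 'a'] -> ['b', 'd', 'e', 'a']
'b': index 0 in ['b', 'd', 'e', 'a'] -> ['b', 'd', 'e', 'a']
'a': index 3 in ['b', 'd', 'e', 'a'] -> ['a', 'b', 'd', 'e']
'd': index 2 in ['a', 'b', 'd', 'e'] -> ['d', 'a', 'b', 'e']
'a': index 1 in ['d', 'a', 'b', 'e'] -> ['a', 'd', 'b', 'e']


Output: [0, 3, 0, 3, 0, 0, 3, 0, 0, 3, 2, 1]


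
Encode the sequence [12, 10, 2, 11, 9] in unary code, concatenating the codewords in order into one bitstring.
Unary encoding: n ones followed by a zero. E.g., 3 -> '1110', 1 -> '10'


Encode each number as n ones followed by a terminating 0:
  12 -> 1111111111110 (13 bits)
  10 -> 11111111110 (11 bits)
  2 -> 110 (3 bits)
  11 -> 111111111110 (12 bits)
  9 -> 1111111110 (10 bits)
Total length = 13 + 11 + 3 + 12 + 10 = 49 bits.

Unary([12, 10, 2, 11, 9]) = 1111111111110111111111101101111111111101111111110 (49 bits)


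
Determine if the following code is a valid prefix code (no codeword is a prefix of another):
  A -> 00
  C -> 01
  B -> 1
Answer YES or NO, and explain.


Checking each pair (does one codeword prefix another?):
  A='00' vs C='01': no prefix
  A='00' vs B='1': no prefix
  C='01' vs A='00': no prefix
  C='01' vs B='1': no prefix
  B='1' vs A='00': no prefix
  B='1' vs C='01': no prefix
No violation found over all pairs.

YES -- this is a valid prefix code. No codeword is a prefix of any other codeword.


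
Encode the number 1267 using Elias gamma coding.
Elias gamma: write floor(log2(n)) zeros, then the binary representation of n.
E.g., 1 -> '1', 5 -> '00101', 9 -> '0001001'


num_bits = floor(log2(1267)) + 1 = 11
leading_zeros = num_bits - 1 = 10
binary(1267) = 10011110011

Elias gamma(1267) = '0000000000' + '10011110011' = 000000000010011110011 (21 bits)


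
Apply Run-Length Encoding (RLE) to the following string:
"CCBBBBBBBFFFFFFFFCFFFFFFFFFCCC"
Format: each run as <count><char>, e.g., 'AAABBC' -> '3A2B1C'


Scanning runs left to right:
  i=0: run of 'C' x 2 -> '2C'
  i=2: run of 'B' x 7 -> '7B'
  i=9: run of 'F' x 8 -> '8F'
  i=17: run of 'C' x 1 -> '1C'
  i=18: run of 'F' x 9 -> '9F'
  i=27: run of 'C' x 3 -> '3C'

RLE = 2C7B8F1C9F3C


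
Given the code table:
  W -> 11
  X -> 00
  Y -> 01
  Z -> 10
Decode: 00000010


Decoding:
00 -> X
00 -> X
00 -> X
10 -> Z


Result: XXXZ


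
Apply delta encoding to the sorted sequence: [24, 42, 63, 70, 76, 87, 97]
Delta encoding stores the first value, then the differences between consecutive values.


First value: 24
Deltas:
  42 - 24 = 18
  63 - 42 = 21
  70 - 63 = 7
  76 - 70 = 6
  87 - 76 = 11
  97 - 87 = 10


Delta encoded: [24, 18, 21, 7, 6, 11, 10]


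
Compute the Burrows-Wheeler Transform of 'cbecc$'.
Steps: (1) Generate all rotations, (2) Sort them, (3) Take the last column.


Rotations (sorted):
  0: $cbecc -> last char: c
  1: becc$c -> last char: c
  2: c$cbec -> last char: c
  3: cbecc$ -> last char: $
  4: cc$cbe -> last char: e
  5: ecc$cb -> last char: b


BWT = ccc$eb


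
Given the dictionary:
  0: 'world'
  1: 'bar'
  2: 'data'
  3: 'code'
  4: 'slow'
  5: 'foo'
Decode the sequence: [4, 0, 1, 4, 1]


Look up each index in the dictionary:
  4 -> 'slow'
  0 -> 'world'
  1 -> 'bar'
  4 -> 'slow'
  1 -> 'bar'

Decoded: "slow world bar slow bar"


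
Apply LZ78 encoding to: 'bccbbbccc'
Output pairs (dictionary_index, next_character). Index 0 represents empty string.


LZ78 encoding steps:
Dictionary: {0: ''}
Step 1: w='' (idx 0), next='b' -> output (0, 'b'), add 'b' as idx 1
Step 2: w='' (idx 0), next='c' -> output (0, 'c'), add 'c' as idx 2
Step 3: w='c' (idx 2), next='b' -> output (2, 'b'), add 'cb' as idx 3
Step 4: w='b' (idx 1), next='b' -> output (1, 'b'), add 'bb' as idx 4
Step 5: w='c' (idx 2), next='c' -> output (2, 'c'), add 'cc' as idx 5
Step 6: w='c' (idx 2), end of input -> output (2, '')


Encoded: [(0, 'b'), (0, 'c'), (2, 'b'), (1, 'b'), (2, 'c'), (2, '')]


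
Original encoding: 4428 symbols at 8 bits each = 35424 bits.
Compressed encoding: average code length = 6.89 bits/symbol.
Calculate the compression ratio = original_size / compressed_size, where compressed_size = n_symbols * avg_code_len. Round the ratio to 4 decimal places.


original_size = n_symbols * orig_bits = 4428 * 8 = 35424 bits
compressed_size = n_symbols * avg_code_len = 4428 * 6.89 = 30508.92 bits
ratio = original_size / compressed_size = 35424 / 30508.92 = 1.1611

Compression ratio = 1.1611


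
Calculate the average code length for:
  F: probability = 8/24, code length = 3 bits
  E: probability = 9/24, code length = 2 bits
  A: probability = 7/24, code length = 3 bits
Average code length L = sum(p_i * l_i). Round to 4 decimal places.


Weighted contributions p_i * l_i:
  F: (8/24) * 3 = 24/24
  E: (9/24) * 2 = 18/24
  A: (7/24) * 3 = 21/24
Sum = (24 + 18 + 21)/24 = 63/24

L = 63/24 = 2.6250 bits/symbol


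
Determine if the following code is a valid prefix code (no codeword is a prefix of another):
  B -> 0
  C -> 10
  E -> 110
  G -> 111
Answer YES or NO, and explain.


Checking each pair (does one codeword prefix another?):
  B='0' vs C='10': no prefix
  B='0' vs E='110': no prefix
  B='0' vs G='111': no prefix
  C='10' vs B='0': no prefix
  C='10' vs E='110': no prefix
  C='10' vs G='111': no prefix
  E='110' vs B='0': no prefix
  E='110' vs C='10': no prefix
  E='110' vs G='111': no prefix
  G='111' vs B='0': no prefix
  G='111' vs C='10': no prefix
  G='111' vs E='110': no prefix
No violation found over all pairs.

YES -- this is a valid prefix code. No codeword is a prefix of any other codeword.


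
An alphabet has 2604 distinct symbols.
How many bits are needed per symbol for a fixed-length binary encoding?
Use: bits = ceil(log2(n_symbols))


log2(2604) = 11.3465
Bracket: 2^11 = 2048 < 2604 <= 2^12 = 4096
So ceil(log2(2604)) = 12

bits = ceil(log2(2604)) = ceil(11.3465) = 12 bits


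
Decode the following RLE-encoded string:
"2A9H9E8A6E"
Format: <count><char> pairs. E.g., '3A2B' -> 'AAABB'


Expanding each <count><char> pair:
  2A -> 'AA'
  9H -> 'HHHHHHHHH'
  9E -> 'EEEEEEEEE'
  8A -> 'AAAAAAAA'
  6E -> 'EEEEEE'

Decoded = AAHHHHHHHHHEEEEEEEEEAAAAAAAAEEEEEE


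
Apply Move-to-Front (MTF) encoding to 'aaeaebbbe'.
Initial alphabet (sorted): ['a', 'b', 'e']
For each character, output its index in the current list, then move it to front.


MTF encoding:
'a': index 0 in ['a', 'b', 'e'] -> ['a', 'b', 'e']
'a': index 0 in ['a', 'b', 'e'] -> ['a', 'b', 'e']
'e': index 2 in ['a', 'b', 'e'] -> ['e', 'a', 'b']
'a': index 1 in ['e', 'a', 'b'] -> ['a', 'e', 'b']
'e': index 1 in ['a', 'e', 'b'] -> ['e', 'a', 'b']
'b': index 2 in ['e', 'a', 'b'] -> ['b', 'e', 'a']
'b': index 0 in ['b', 'e', 'a'] -> ['b', 'e', 'a']
'b': index 0 in ['b', 'e', 'a'] -> ['b', 'e', 'a']
'e': index 1 in ['b', 'e', 'a'] -> ['e', 'b', 'a']


Output: [0, 0, 2, 1, 1, 2, 0, 0, 1]


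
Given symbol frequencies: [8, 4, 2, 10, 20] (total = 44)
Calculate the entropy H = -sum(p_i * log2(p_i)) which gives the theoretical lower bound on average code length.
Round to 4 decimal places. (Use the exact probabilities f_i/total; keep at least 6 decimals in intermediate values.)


Per-symbol terms -p_i * log2(p_i) with p_i = f_i/44:
  p = 8/44 = 0.181818: log2(p) = -2.459432, -p*log2(p) = 0.447169
  p = 4/44 = 0.090909: log2(p) = -3.459432, -p*log2(p) = 0.314494
  p = 2/44 = 0.045455: log2(p) = -4.459432, -p*log2(p) = 0.202701
  p = 10/44 = 0.227273: log2(p) = -2.137504, -p*log2(p) = 0.485796
  p = 20/44 = 0.454545: log2(p) = -1.137504, -p*log2(p) = 0.517047
H = 0.447169 + 0.314494 + 0.202701 + 0.485796 + 0.517047 = 1.967207

H = 1.9672 bits/symbol


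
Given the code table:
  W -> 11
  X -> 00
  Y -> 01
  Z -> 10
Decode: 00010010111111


Decoding:
00 -> X
01 -> Y
00 -> X
10 -> Z
11 -> W
11 -> W
11 -> W


Result: XYXZWWW


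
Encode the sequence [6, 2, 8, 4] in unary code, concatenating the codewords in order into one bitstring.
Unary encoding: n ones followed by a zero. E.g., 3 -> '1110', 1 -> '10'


Encode each number as n ones followed by a terminating 0:
  6 -> 1111110 (7 bits)
  2 -> 110 (3 bits)
  8 -> 111111110 (9 bits)
  4 -> 11110 (5 bits)
Total length = 7 + 3 + 9 + 5 = 24 bits.

Unary([6, 2, 8, 4]) = 111111011011111111011110 (24 bits)


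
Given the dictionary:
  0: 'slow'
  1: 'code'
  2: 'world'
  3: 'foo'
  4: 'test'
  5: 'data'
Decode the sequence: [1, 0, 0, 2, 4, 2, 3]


Look up each index in the dictionary:
  1 -> 'code'
  0 -> 'slow'
  0 -> 'slow'
  2 -> 'world'
  4 -> 'test'
  2 -> 'world'
  3 -> 'foo'

Decoded: "code slow slow world test world foo"


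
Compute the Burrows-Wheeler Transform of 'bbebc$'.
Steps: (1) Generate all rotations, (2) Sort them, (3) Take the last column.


Rotations (sorted):
  0: $bbebc -> last char: c
  1: bbebc$ -> last char: $
  2: bc$bbe -> last char: e
  3: bebc$b -> last char: b
  4: c$bbeb -> last char: b
  5: ebc$bb -> last char: b


BWT = c$ebbb


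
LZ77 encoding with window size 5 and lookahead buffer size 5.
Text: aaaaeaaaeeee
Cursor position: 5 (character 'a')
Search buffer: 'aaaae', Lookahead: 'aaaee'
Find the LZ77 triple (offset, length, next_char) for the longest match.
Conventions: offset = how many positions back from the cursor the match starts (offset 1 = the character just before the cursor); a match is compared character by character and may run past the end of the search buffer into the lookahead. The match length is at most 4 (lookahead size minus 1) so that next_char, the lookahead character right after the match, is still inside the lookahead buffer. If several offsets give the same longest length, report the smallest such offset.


Try each offset into the search buffer:
  offset=1 (pos 4, char 'e'): match length 0
  offset=2 (pos 3, char 'a'): match length 1
  offset=3 (pos 2, char 'a'): match length 2
  offset=4 (pos 1, char 'a'): match length 4
  offset=5 (pos 0, char 'a'): match length 3
Longest match has length 4 at offset 4.
next_char = character at position 5 + 4 = 9 -> 'e'

Best match: offset=4, length=4 (matching 'aaae' starting at position 1)
LZ77 triple: (4, 4, 'e')


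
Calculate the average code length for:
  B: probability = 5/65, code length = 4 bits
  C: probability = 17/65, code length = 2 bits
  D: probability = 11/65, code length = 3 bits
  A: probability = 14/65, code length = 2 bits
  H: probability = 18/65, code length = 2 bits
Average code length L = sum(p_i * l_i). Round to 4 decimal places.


Weighted contributions p_i * l_i:
  B: (5/65) * 4 = 20/65
  C: (17/65) * 2 = 34/65
  D: (11/65) * 3 = 33/65
  A: (14/65) * 2 = 28/65
  H: (18/65) * 2 = 36/65
Sum = (20 + 34 + 33 + 28 + 36)/65 = 151/65

L = 151/65 = 2.3231 bits/symbol


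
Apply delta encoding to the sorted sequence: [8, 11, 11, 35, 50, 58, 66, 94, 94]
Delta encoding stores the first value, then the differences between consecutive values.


First value: 8
Deltas:
  11 - 8 = 3
  11 - 11 = 0
  35 - 11 = 24
  50 - 35 = 15
  58 - 50 = 8
  66 - 58 = 8
  94 - 66 = 28
  94 - 94 = 0


Delta encoded: [8, 3, 0, 24, 15, 8, 8, 28, 0]


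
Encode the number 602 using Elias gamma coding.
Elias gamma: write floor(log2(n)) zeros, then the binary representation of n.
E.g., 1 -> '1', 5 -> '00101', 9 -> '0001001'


num_bits = floor(log2(602)) + 1 = 10
leading_zeros = num_bits - 1 = 9
binary(602) = 1001011010

Elias gamma(602) = '000000000' + '1001011010' = 0000000001001011010 (19 bits)


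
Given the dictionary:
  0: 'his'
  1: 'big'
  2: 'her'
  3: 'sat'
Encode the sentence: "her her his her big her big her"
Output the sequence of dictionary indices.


Look up each word in the dictionary:
  'her' -> 2
  'her' -> 2
  'his' -> 0
  'her' -> 2
  'big' -> 1
  'her' -> 2
  'big' -> 1
  'her' -> 2

Encoded: [2, 2, 0, 2, 1, 2, 1, 2]


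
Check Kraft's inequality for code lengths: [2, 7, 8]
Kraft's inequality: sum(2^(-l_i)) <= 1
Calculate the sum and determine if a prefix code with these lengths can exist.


Sum = 2^(-2) + 2^(-7) + 2^(-8)
    = 0.25 + 0.0078125 + 0.00390625
    = 67/256 = 0.26171875
Since 0.26171875 <= 1, Kraft's inequality IS satisfied.
A prefix code with these lengths CAN exist.

Kraft sum = 0.26171875. Satisfied.


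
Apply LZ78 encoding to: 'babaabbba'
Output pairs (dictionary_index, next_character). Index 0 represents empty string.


LZ78 encoding steps:
Dictionary: {0: ''}
Step 1: w='' (idx 0), next='b' -> output (0, 'b'), add 'b' as idx 1
Step 2: w='' (idx 0), next='a' -> output (0, 'a'), add 'a' as idx 2
Step 3: w='b' (idx 1), next='a' -> output (1, 'a'), add 'ba' as idx 3
Step 4: w='a' (idx 2), next='b' -> output (2, 'b'), add 'ab' as idx 4
Step 5: w='b' (idx 1), next='b' -> output (1, 'b'), add 'bb' as idx 5
Step 6: w='a' (idx 2), end of input -> output (2, '')


Encoded: [(0, 'b'), (0, 'a'), (1, 'a'), (2, 'b'), (1, 'b'), (2, '')]


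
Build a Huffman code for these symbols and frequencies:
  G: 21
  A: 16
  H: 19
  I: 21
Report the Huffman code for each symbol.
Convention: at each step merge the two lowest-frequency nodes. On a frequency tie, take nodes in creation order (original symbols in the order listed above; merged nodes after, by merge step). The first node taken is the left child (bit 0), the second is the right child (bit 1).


Huffman tree construction:
Step 1: Merge A(16) + H(19) = 35
Step 2: Merge G(21) + I(21) = 42
Step 3: Merge (A+H)(35) + (G+I)(42) = 77
Read each symbol's code off the tree from the root (left child = 0, right child = 1).

Codes:
  G: 10 (length 2)
  A: 00 (length 2)
  H: 01 (length 2)
  I: 11 (length 2)
Average code length: 154/77 = 2.0000 bits/symbol


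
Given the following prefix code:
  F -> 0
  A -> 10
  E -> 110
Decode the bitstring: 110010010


Decoding step by step:
Bits 110 -> E
Bits 0 -> F
Bits 10 -> A
Bits 0 -> F
Bits 10 -> A


Decoded message: EFAFA


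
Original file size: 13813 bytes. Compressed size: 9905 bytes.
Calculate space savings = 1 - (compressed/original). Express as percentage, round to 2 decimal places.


ratio = compressed/original = 9905/13813 = 0.717078
savings = 1 - ratio = 1 - 0.717078 = 0.282922
as a percentage: 0.282922 * 100 = 28.29%

Space savings = 1 - 9905/13813 = 28.29%


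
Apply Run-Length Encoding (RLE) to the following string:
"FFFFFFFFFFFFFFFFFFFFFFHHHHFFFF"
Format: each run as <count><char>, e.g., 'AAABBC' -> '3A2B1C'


Scanning runs left to right:
  i=0: run of 'F' x 22 -> '22F'
  i=22: run of 'H' x 4 -> '4H'
  i=26: run of 'F' x 4 -> '4F'

RLE = 22F4H4F


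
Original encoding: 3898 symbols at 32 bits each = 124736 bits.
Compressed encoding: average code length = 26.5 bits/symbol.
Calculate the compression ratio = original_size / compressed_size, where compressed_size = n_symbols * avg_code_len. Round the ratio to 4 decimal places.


original_size = n_symbols * orig_bits = 3898 * 32 = 124736 bits
compressed_size = n_symbols * avg_code_len = 3898 * 26.5 = 103297.0 bits
ratio = original_size / compressed_size = 124736 / 103297.0 = 1.2075

Compression ratio = 1.2075


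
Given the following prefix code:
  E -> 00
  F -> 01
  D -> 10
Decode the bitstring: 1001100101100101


Decoding step by step:
Bits 10 -> D
Bits 01 -> F
Bits 10 -> D
Bits 01 -> F
Bits 01 -> F
Bits 10 -> D
Bits 01 -> F
Bits 01 -> F


Decoded message: DFDFFDFF


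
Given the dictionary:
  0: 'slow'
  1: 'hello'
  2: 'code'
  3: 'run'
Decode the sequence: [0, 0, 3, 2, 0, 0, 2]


Look up each index in the dictionary:
  0 -> 'slow'
  0 -> 'slow'
  3 -> 'run'
  2 -> 'code'
  0 -> 'slow'
  0 -> 'slow'
  2 -> 'code'

Decoded: "slow slow run code slow slow code"


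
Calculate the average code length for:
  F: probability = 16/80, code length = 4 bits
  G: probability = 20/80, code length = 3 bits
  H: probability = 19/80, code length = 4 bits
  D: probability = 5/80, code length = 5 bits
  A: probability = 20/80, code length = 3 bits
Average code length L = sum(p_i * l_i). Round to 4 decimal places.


Weighted contributions p_i * l_i:
  F: (16/80) * 4 = 64/80
  G: (20/80) * 3 = 60/80
  H: (19/80) * 4 = 76/80
  D: (5/80) * 5 = 25/80
  A: (20/80) * 3 = 60/80
Sum = (64 + 60 + 76 + 25 + 60)/80 = 285/80

L = 285/80 = 3.5625 bits/symbol


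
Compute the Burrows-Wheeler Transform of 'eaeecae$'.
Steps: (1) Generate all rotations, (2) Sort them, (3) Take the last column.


Rotations (sorted):
  0: $eaeecae -> last char: e
  1: ae$eaeec -> last char: c
  2: aeecae$e -> last char: e
  3: cae$eaee -> last char: e
  4: e$eaeeca -> last char: a
  5: eaeecae$ -> last char: $
  6: ecae$eae -> last char: e
  7: eecae$ea -> last char: a


BWT = eceea$ea


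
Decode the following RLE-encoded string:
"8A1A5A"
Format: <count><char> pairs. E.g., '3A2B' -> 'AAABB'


Expanding each <count><char> pair:
  8A -> 'AAAAAAAA'
  1A -> 'A'
  5A -> 'AAAAA'

Decoded = AAAAAAAAAAAAAA


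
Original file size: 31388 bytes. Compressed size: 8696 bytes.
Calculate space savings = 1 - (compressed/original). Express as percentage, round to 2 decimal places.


ratio = compressed/original = 8696/31388 = 0.277049
savings = 1 - ratio = 1 - 0.277049 = 0.722951
as a percentage: 0.722951 * 100 = 72.3%

Space savings = 1 - 8696/31388 = 72.3%


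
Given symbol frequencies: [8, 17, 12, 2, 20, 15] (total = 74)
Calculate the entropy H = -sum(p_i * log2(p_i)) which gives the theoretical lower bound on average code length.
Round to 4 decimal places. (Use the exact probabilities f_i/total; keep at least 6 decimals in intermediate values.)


Per-symbol terms -p_i * log2(p_i) with p_i = f_i/74:
  p = 8/74 = 0.108108: log2(p) = -3.209453, -p*log2(p) = 0.346968
  p = 17/74 = 0.229730: log2(p) = -2.121991, -p*log2(p) = 0.487484
  p = 12/74 = 0.162162: log2(p) = -2.624491, -p*log2(p) = 0.425593
  p = 2/74 = 0.027027: log2(p) = -5.209453, -p*log2(p) = 0.140796
  p = 20/74 = 0.270270: log2(p) = -1.887525, -p*log2(p) = 0.510142
  p = 15/74 = 0.202703: log2(p) = -2.302563, -p*log2(p) = 0.466736
H = 0.346968 + 0.487484 + 0.425593 + 0.140796 + 0.510142 + 0.466736 = 2.377719

H = 2.3777 bits/symbol


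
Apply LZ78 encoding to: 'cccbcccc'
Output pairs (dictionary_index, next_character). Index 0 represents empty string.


LZ78 encoding steps:
Dictionary: {0: ''}
Step 1: w='' (idx 0), next='c' -> output (0, 'c'), add 'c' as idx 1
Step 2: w='c' (idx 1), next='c' -> output (1, 'c'), add 'cc' as idx 2
Step 3: w='' (idx 0), next='b' -> output (0, 'b'), add 'b' as idx 3
Step 4: w='cc' (idx 2), next='c' -> output (2, 'c'), add 'ccc' as idx 4
Step 5: w='c' (idx 1), end of input -> output (1, '')


Encoded: [(0, 'c'), (1, 'c'), (0, 'b'), (2, 'c'), (1, '')]


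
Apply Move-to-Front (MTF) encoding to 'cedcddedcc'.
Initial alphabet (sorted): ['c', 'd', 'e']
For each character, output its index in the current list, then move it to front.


MTF encoding:
'c': index 0 in ['c', 'd', 'e'] -> ['c', 'd', 'e']
'e': index 2 in ['c', 'd', 'e'] -> ['e', 'c', 'd']
'd': index 2 in ['e', 'c', 'd'] -> ['d', 'e', 'c']
'c': index 2 in ['d', 'e', 'c'] -> ['c', 'd', 'e']
'd': index 1 in ['c', 'd', 'e'] -> ['d', 'c', 'e']
'd': index 0 in ['d', 'c', 'e'] -> ['d', 'c', 'e']
'e': index 2 in ['d', 'c', 'e'] -> ['e', 'd', 'c']
'd': index 1 in ['e', 'd', 'c'] -> ['d', 'e', 'c']
'c': index 2 in ['d', 'e', 'c'] -> ['c', 'd', 'e']
'c': index 0 in ['c', 'd', 'e'] -> ['c', 'd', 'e']


Output: [0, 2, 2, 2, 1, 0, 2, 1, 2, 0]


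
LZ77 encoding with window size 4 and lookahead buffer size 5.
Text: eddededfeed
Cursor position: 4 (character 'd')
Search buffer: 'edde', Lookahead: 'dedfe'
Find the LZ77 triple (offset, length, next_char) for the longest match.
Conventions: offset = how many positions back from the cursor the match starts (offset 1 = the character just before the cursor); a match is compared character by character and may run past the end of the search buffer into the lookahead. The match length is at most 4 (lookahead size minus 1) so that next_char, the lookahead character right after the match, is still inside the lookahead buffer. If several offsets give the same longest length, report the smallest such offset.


Try each offset into the search buffer:
  offset=1 (pos 3, char 'e'): match length 0
  offset=2 (pos 2, char 'd'): match length 3
  offset=3 (pos 1, char 'd'): match length 1
  offset=4 (pos 0, char 'e'): match length 0
Longest match has length 3 at offset 2.
next_char = character at position 4 + 3 = 7 -> 'f'

Best match: offset=2, length=3 (matching 'ded' starting at position 2)
LZ77 triple: (2, 3, 'f')


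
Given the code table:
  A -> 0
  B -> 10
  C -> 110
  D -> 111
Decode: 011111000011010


Decoding:
0 -> A
111 -> D
110 -> C
0 -> A
0 -> A
0 -> A
110 -> C
10 -> B


Result: ADCAAACB


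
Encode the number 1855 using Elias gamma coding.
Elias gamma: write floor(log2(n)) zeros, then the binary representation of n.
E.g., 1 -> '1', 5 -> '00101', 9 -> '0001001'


num_bits = floor(log2(1855)) + 1 = 11
leading_zeros = num_bits - 1 = 10
binary(1855) = 11100111111

Elias gamma(1855) = '0000000000' + '11100111111' = 000000000011100111111 (21 bits)


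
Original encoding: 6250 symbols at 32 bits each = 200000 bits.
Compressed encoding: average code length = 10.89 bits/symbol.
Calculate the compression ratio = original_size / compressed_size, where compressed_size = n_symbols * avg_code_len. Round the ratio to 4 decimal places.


original_size = n_symbols * orig_bits = 6250 * 32 = 200000 bits
compressed_size = n_symbols * avg_code_len = 6250 * 10.89 = 68062.5 bits
ratio = original_size / compressed_size = 200000 / 68062.5 = 2.9385

Compression ratio = 2.9385


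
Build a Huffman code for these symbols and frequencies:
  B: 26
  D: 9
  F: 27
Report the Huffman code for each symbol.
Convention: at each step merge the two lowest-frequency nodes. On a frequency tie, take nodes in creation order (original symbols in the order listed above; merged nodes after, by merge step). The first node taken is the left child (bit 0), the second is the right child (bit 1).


Huffman tree construction:
Step 1: Merge D(9) + B(26) = 35
Step 2: Merge F(27) + (D+B)(35) = 62
Read each symbol's code off the tree from the root (left child = 0, right child = 1).

Codes:
  B: 11 (length 2)
  D: 10 (length 2)
  F: 0 (length 1)
Average code length: 97/62 = 1.5645 bits/symbol


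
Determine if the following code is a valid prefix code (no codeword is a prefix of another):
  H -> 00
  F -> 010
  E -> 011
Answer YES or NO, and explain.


Checking each pair (does one codeword prefix another?):
  H='00' vs F='010': no prefix
  H='00' vs E='011': no prefix
  F='010' vs H='00': no prefix
  F='010' vs E='011': no prefix
  E='011' vs H='00': no prefix
  E='011' vs F='010': no prefix
No violation found over all pairs.

YES -- this is a valid prefix code. No codeword is a prefix of any other codeword.


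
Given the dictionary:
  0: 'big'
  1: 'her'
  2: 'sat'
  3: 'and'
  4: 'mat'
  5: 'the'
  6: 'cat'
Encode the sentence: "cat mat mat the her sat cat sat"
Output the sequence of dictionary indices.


Look up each word in the dictionary:
  'cat' -> 6
  'mat' -> 4
  'mat' -> 4
  'the' -> 5
  'her' -> 1
  'sat' -> 2
  'cat' -> 6
  'sat' -> 2

Encoded: [6, 4, 4, 5, 1, 2, 6, 2]


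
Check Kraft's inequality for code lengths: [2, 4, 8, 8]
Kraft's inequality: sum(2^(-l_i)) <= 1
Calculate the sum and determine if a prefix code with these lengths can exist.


Sum = 2^(-2) + 2^(-4) + 2^(-8) + 2^(-8)
    = 0.25 + 0.0625 + 0.00390625 + 0.00390625
    = 82/256 = 0.3203125
Since 0.3203125 <= 1, Kraft's inequality IS satisfied.
A prefix code with these lengths CAN exist.

Kraft sum = 0.3203125. Satisfied.


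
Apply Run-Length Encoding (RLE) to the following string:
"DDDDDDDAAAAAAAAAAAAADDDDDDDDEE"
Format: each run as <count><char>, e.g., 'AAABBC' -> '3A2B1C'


Scanning runs left to right:
  i=0: run of 'D' x 7 -> '7D'
  i=7: run of 'A' x 13 -> '13A'
  i=20: run of 'D' x 8 -> '8D'
  i=28: run of 'E' x 2 -> '2E'

RLE = 7D13A8D2E


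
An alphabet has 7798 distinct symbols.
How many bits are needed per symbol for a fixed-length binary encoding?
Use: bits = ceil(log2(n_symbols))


log2(7798) = 12.9289
Bracket: 2^12 = 4096 < 7798 <= 2^13 = 8192
So ceil(log2(7798)) = 13

bits = ceil(log2(7798)) = ceil(12.9289) = 13 bits


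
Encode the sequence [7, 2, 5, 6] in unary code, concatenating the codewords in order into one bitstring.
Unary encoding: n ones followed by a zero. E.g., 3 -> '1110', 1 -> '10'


Encode each number as n ones followed by a terminating 0:
  7 -> 11111110 (8 bits)
  2 -> 110 (3 bits)
  5 -> 111110 (6 bits)
  6 -> 1111110 (7 bits)
Total length = 8 + 3 + 6 + 7 = 24 bits.

Unary([7, 2, 5, 6]) = 111111101101111101111110 (24 bits)


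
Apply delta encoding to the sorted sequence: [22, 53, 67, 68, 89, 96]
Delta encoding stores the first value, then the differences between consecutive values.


First value: 22
Deltas:
  53 - 22 = 31
  67 - 53 = 14
  68 - 67 = 1
  89 - 68 = 21
  96 - 89 = 7


Delta encoded: [22, 31, 14, 1, 21, 7]


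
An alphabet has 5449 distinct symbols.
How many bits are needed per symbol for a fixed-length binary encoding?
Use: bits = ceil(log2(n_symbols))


log2(5449) = 12.4118
Bracket: 2^12 = 4096 < 5449 <= 2^13 = 8192
So ceil(log2(5449)) = 13

bits = ceil(log2(5449)) = ceil(12.4118) = 13 bits


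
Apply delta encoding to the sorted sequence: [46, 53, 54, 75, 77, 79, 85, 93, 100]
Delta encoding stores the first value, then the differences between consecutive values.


First value: 46
Deltas:
  53 - 46 = 7
  54 - 53 = 1
  75 - 54 = 21
  77 - 75 = 2
  79 - 77 = 2
  85 - 79 = 6
  93 - 85 = 8
  100 - 93 = 7


Delta encoded: [46, 7, 1, 21, 2, 2, 6, 8, 7]


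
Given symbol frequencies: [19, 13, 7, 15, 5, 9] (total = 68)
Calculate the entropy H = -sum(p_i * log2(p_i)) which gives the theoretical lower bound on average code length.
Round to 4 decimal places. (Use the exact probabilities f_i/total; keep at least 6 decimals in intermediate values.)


Per-symbol terms -p_i * log2(p_i) with p_i = f_i/68:
  p = 19/68 = 0.279412: log2(p) = -1.839535, -p*log2(p) = 0.513988
  p = 13/68 = 0.191176: log2(p) = -2.387023, -p*log2(p) = 0.456343
  p = 7/68 = 0.102941: log2(p) = -3.280108, -p*log2(p) = 0.337658
  p = 15/68 = 0.220588: log2(p) = -2.180572, -p*log2(p) = 0.481009
  p = 5/68 = 0.073529: log2(p) = -3.765535, -p*log2(p) = 0.276878
  p = 9/68 = 0.132353: log2(p) = -2.917538, -p*log2(p) = 0.386145
H = 0.513988 + 0.456343 + 0.337658 + 0.481009 + 0.276878 + 0.386145 = 2.452021

H = 2.452 bits/symbol


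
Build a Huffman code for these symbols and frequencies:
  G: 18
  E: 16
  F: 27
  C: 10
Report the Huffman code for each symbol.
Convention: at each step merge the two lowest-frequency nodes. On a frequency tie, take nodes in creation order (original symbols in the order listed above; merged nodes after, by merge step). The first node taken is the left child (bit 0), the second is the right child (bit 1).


Huffman tree construction:
Step 1: Merge C(10) + E(16) = 26
Step 2: Merge G(18) + (C+E)(26) = 44
Step 3: Merge F(27) + (G+(C+E))(44) = 71
Read each symbol's code off the tree from the root (left child = 0, right child = 1).

Codes:
  G: 10 (length 2)
  E: 111 (length 3)
  F: 0 (length 1)
  C: 110 (length 3)
Average code length: 141/71 = 1.9859 bits/symbol


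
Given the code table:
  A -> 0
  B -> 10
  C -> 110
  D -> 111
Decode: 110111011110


Decoding:
110 -> C
111 -> D
0 -> A
111 -> D
10 -> B


Result: CDADB


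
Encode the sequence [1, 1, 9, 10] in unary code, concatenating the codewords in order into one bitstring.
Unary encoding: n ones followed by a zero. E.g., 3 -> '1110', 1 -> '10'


Encode each number as n ones followed by a terminating 0:
  1 -> 10 (2 bits)
  1 -> 10 (2 bits)
  9 -> 1111111110 (10 bits)
  10 -> 11111111110 (11 bits)
Total length = 2 + 2 + 10 + 11 = 25 bits.

Unary([1, 1, 9, 10]) = 1010111111111011111111110 (25 bits)


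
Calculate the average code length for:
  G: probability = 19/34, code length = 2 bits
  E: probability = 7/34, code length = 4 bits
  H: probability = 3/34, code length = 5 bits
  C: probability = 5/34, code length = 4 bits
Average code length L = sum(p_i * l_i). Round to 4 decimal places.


Weighted contributions p_i * l_i:
  G: (19/34) * 2 = 38/34
  E: (7/34) * 4 = 28/34
  H: (3/34) * 5 = 15/34
  C: (5/34) * 4 = 20/34
Sum = (38 + 28 + 15 + 20)/34 = 101/34

L = 101/34 = 2.9706 bits/symbol


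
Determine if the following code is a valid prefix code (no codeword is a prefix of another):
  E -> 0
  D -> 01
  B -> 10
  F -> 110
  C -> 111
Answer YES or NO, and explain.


Checking each pair (does one codeword prefix another?):
  E='0' vs D='01': prefix -- VIOLATION

NO -- this is NOT a valid prefix code. E (0) is a prefix of D (01).


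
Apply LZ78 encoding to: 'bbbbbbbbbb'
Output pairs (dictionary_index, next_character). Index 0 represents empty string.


LZ78 encoding steps:
Dictionary: {0: ''}
Step 1: w='' (idx 0), next='b' -> output (0, 'b'), add 'b' as idx 1
Step 2: w='b' (idx 1), next='b' -> output (1, 'b'), add 'bb' as idx 2
Step 3: w='bb' (idx 2), next='b' -> output (2, 'b'), add 'bbb' as idx 3
Step 4: w='bbb' (idx 3), next='b' -> output (3, 'b'), add 'bbbb' as idx 4


Encoded: [(0, 'b'), (1, 'b'), (2, 'b'), (3, 'b')]


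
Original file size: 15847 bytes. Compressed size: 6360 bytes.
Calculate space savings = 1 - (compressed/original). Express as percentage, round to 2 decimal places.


ratio = compressed/original = 6360/15847 = 0.401338
savings = 1 - ratio = 1 - 0.401338 = 0.598662
as a percentage: 0.598662 * 100 = 59.87%

Space savings = 1 - 6360/15847 = 59.87%


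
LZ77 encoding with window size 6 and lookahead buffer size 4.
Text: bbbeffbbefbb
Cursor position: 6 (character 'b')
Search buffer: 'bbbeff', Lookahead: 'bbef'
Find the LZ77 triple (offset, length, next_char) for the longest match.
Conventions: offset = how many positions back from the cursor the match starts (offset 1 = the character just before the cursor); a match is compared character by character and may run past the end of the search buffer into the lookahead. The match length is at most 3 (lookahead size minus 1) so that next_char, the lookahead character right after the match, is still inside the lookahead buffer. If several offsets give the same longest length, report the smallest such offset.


Try each offset into the search buffer:
  offset=1 (pos 5, char 'f'): match length 0
  offset=2 (pos 4, char 'f'): match length 0
  offset=3 (pos 3, char 'e'): match length 0
  offset=4 (pos 2, char 'b'): match length 1
  offset=5 (pos 1, char 'b'): match length 3
  offset=6 (pos 0, char 'b'): match length 2
Longest match has length 3 at offset 5.
next_char = character at position 6 + 3 = 9 -> 'f'

Best match: offset=5, length=3 (matching 'bbe' starting at position 1)
LZ77 triple: (5, 3, 'f')


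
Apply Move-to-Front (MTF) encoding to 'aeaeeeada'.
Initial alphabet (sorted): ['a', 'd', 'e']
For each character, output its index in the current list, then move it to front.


MTF encoding:
'a': index 0 in ['a', 'd', 'e'] -> ['a', 'd', 'e']
'e': index 2 in ['a', 'd', 'e'] -> ['e', 'a', 'd']
'a': index 1 in ['e', 'a', 'd'] -> ['a', 'e', 'd']
'e': index 1 in ['a', 'e', 'd'] -> ['e', 'a', 'd']
'e': index 0 in ['e', 'a', 'd'] -> ['e', 'a', 'd']
'e': index 0 in ['e', 'a', 'd'] -> ['e', 'a', 'd']
'a': index 1 in ['e', 'a', 'd'] -> ['a', 'e', 'd']
'd': index 2 in ['a', 'e', 'd'] -> ['d', 'a', 'e']
'a': index 1 in ['d', 'a', 'e'] -> ['a', 'd', 'e']


Output: [0, 2, 1, 1, 0, 0, 1, 2, 1]


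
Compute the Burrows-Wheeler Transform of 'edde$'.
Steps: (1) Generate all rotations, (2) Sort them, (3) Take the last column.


Rotations (sorted):
  0: $edde -> last char: e
  1: dde$e -> last char: e
  2: de$ed -> last char: d
  3: e$edd -> last char: d
  4: edde$ -> last char: $


BWT = eedd$


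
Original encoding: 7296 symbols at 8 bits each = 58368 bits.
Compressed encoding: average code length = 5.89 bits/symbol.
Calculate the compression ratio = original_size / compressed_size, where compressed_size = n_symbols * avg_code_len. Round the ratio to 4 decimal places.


original_size = n_symbols * orig_bits = 7296 * 8 = 58368 bits
compressed_size = n_symbols * avg_code_len = 7296 * 5.89 = 42973.44 bits
ratio = original_size / compressed_size = 58368 / 42973.44 = 1.3582

Compression ratio = 1.3582


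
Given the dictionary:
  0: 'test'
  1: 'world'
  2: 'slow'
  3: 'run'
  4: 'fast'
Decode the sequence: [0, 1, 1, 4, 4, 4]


Look up each index in the dictionary:
  0 -> 'test'
  1 -> 'world'
  1 -> 'world'
  4 -> 'fast'
  4 -> 'fast'
  4 -> 'fast'

Decoded: "test world world fast fast fast"


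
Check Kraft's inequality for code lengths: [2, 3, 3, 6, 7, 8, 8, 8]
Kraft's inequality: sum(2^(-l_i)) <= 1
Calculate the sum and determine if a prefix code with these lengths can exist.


Sum = 2^(-2) + 2^(-3) + 2^(-3) + 2^(-6) + 2^(-7) + 2^(-8) + 2^(-8) + 2^(-8)
    = 0.25 + 0.125 + 0.125 + 0.015625 + 0.0078125 + 0.00390625 + 0.00390625 + 0.00390625
    = 137/256 = 0.53515625
Since 0.53515625 <= 1, Kraft's inequality IS satisfied.
A prefix code with these lengths CAN exist.

Kraft sum = 0.53515625. Satisfied.


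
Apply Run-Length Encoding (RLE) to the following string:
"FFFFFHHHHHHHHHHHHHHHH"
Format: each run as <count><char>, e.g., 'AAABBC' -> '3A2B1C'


Scanning runs left to right:
  i=0: run of 'F' x 5 -> '5F'
  i=5: run of 'H' x 16 -> '16H'

RLE = 5F16H


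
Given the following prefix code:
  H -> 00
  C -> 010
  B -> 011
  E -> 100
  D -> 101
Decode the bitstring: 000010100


Decoding step by step:
Bits 00 -> H
Bits 00 -> H
Bits 101 -> D
Bits 00 -> H


Decoded message: HHDH


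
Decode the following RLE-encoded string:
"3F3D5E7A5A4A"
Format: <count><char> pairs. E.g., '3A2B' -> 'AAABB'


Expanding each <count><char> pair:
  3F -> 'FFF'
  3D -> 'DDD'
  5E -> 'EEEEE'
  7A -> 'AAAAAAA'
  5A -> 'AAAAA'
  4A -> 'AAAA'

Decoded = FFFDDDEEEEEAAAAAAAAAAAAAAAA


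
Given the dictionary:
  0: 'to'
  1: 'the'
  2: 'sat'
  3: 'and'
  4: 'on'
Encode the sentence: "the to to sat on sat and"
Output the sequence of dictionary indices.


Look up each word in the dictionary:
  'the' -> 1
  'to' -> 0
  'to' -> 0
  'sat' -> 2
  'on' -> 4
  'sat' -> 2
  'and' -> 3

Encoded: [1, 0, 0, 2, 4, 2, 3]


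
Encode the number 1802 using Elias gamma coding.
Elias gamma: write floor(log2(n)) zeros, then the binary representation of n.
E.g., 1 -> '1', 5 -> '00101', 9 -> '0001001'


num_bits = floor(log2(1802)) + 1 = 11
leading_zeros = num_bits - 1 = 10
binary(1802) = 11100001010

Elias gamma(1802) = '0000000000' + '11100001010' = 000000000011100001010 (21 bits)
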